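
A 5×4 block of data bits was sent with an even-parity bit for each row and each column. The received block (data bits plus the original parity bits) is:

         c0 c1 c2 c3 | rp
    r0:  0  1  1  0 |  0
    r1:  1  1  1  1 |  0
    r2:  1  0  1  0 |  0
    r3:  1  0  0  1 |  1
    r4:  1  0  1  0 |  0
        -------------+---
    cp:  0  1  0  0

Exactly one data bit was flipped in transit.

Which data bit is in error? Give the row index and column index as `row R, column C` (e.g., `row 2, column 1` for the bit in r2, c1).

Recompute each row's even parity and compare to rp:
  r0: data parity 0, sent rp 0 → ok
  r1: data parity 0, sent rp 0 → ok
  r2: data parity 0, sent rp 0 → ok
  r3: data parity 0, sent rp 1 → mismatch
  r4: data parity 0, sent rp 0 → ok
Recompute each column's even parity and compare to cp:
  c0: data parity 0, sent cp 0 → ok
  c1: data parity 0, sent cp 1 → mismatch
  c2: data parity 0, sent cp 0 → ok
  c3: data parity 0, sent cp 0 → ok
Exactly one row (r3) and one column (c1) fail → the flipped bit is at their intersection.

row 3, column 1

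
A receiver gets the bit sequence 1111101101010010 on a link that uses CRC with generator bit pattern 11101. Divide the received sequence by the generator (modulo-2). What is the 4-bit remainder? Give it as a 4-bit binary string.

Modulo-2 division of 1111101101010010 by 11101:
  pos 0: 11111 XOR 11101 = 00010
  pos 3: 10011 XOR 11101 = 01110
  pos 4: 11100 XOR 11101 = 00001
  pos 8: 11010 XOR 11101 = 00111
  pos 10: 11101 XOR 11101 = 00000
Remainder = 0000 (zero — the frame passes the CRC check).

0000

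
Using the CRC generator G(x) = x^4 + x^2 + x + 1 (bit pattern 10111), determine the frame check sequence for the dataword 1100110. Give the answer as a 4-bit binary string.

Append 4 zeros: 11001100000. Divide by 10111 (XOR where the leading bit is 1):
  pos 0: 11001 XOR 10111 = 01110
  pos 1: 11101 XOR 10111 = 01010
  pos 2: 10100 XOR 10111 = 00011
  pos 5: 11000 XOR 10111 = 01111
  pos 6: 11110 XOR 10111 = 01001
Remainder (last 4 bits) = 1001. This is the CRC / FCS.

1001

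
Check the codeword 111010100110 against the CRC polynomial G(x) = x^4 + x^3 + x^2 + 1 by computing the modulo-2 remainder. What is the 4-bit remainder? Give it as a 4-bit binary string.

0001

Modulo-2 division of 111010100110 by 11101:
  pos 0: 11101 XOR 11101 = 00000
  pos 6: 10011 XOR 11101 = 01110
  pos 7: 11100 XOR 11101 = 00001
Remainder = 0001 (nonzero — an error is detected).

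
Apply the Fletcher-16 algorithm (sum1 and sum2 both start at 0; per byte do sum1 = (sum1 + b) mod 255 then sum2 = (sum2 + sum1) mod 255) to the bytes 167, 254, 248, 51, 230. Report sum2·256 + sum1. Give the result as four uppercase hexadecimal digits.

7AB9

Running sums (mod 255):
  after byte 0 (167): sum1=167, sum2=167
  after byte 1 (254): sum1=166, sum2=78
  after byte 2 (248): sum1=159, sum2=237
  after byte 3 (51): sum1=210, sum2=192
  after byte 4 (230): sum1=185, sum2=122
Checksum = sum2·256 + sum1 = 122·256 + 185 = 31417 = 0x7AB9.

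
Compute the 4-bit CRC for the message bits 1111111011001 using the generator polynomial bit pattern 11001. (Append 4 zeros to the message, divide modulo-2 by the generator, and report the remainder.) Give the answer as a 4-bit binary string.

Append 4 zeros: 11111110110010000. Divide by 11001 (XOR where the leading bit is 1):
  pos 0: 11111 XOR 11001 = 00110
  pos 2: 11011 XOR 11001 = 00010
  pos 5: 10011 XOR 11001 = 01010
  pos 6: 10100 XOR 11001 = 01101
  pos 7: 11010 XOR 11001 = 00011
  pos 10: 11100 XOR 11001 = 00101
  pos 12: 10100 XOR 11001 = 01101
Remainder (last 4 bits) = 1101. This is the CRC / FCS.

1101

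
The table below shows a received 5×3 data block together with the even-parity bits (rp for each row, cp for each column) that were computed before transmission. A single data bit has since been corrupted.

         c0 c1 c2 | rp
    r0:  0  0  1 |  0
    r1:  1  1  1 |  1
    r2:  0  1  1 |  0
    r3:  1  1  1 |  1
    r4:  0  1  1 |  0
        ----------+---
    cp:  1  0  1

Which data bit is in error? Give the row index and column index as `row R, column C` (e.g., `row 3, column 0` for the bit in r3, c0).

row 0, column 0

Recompute each row's even parity and compare to rp:
  r0: data parity 1, sent rp 0 → mismatch
  r1: data parity 1, sent rp 1 → ok
  r2: data parity 0, sent rp 0 → ok
  r3: data parity 1, sent rp 1 → ok
  r4: data parity 0, sent rp 0 → ok
Recompute each column's even parity and compare to cp:
  c0: data parity 0, sent cp 1 → mismatch
  c1: data parity 0, sent cp 0 → ok
  c2: data parity 1, sent cp 1 → ok
Exactly one row (r0) and one column (c0) fail → the flipped bit is at their intersection.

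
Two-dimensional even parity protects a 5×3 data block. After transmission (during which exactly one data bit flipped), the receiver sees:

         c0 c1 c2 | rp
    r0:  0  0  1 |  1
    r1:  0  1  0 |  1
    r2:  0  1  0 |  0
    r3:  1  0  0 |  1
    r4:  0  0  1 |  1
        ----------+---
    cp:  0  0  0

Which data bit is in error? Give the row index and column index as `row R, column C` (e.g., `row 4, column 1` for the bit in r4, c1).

row 2, column 0

Recompute each row's even parity and compare to rp:
  r0: data parity 1, sent rp 1 → ok
  r1: data parity 1, sent rp 1 → ok
  r2: data parity 1, sent rp 0 → mismatch
  r3: data parity 1, sent rp 1 → ok
  r4: data parity 1, sent rp 1 → ok
Recompute each column's even parity and compare to cp:
  c0: data parity 1, sent cp 0 → mismatch
  c1: data parity 0, sent cp 0 → ok
  c2: data parity 0, sent cp 0 → ok
Exactly one row (r2) and one column (c0) fail → the flipped bit is at their intersection.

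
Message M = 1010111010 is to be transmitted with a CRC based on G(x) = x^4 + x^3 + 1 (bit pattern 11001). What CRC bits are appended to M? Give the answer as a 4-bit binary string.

1100

Append 4 zeros: 10101110100000. Divide by 11001 (XOR where the leading bit is 1):
  pos 0: 10101 XOR 11001 = 01100
  pos 1: 11001 XOR 11001 = 00000
  pos 6: 10100 XOR 11001 = 01101
  pos 7: 11010 XOR 11001 = 00011
Remainder (last 4 bits) = 1100. This is the CRC / FCS.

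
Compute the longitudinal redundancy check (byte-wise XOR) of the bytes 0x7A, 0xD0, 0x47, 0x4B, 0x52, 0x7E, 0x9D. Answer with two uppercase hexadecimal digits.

XOR the bytes together:
  start with 0x7A
  0x7A ⊕ 0xD0 = 0xAA
  0xAA ⊕ 0x47 = 0xED
  0xED ⊕ 0x4B = 0xA6
  0xA6 ⊕ 0x52 = 0xF4
  0xF4 ⊕ 0x7E = 0x8A
  0x8A ⊕ 0x9D = 0x17

17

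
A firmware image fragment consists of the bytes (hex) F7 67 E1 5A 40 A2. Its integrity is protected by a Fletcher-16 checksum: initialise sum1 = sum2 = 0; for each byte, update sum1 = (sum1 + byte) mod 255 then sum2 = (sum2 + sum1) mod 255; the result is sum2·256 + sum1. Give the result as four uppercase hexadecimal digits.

Running sums (mod 255):
  after byte 0 (F7): sum1=247, sum2=247
  after byte 1 (67): sum1=95, sum2=87
  after byte 2 (E1): sum1=65, sum2=152
  after byte 3 (5A): sum1=155, sum2=52
  after byte 4 (40): sum1=219, sum2=16
  after byte 5 (A2): sum1=126, sum2=142
Checksum = sum2·256 + sum1 = 142·256 + 126 = 36478 = 0x8E7E.

8E7E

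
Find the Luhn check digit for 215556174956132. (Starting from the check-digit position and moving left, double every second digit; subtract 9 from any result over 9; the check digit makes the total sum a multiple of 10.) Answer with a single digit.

0

Partial digits right→left: 2 3 1 6 5 9 4 7 1 6 5 5 5 1 2
Double every second digit counting from the check-digit position (so the 1st, 3rd, 5th, ... of the partial from the right).
  doubled (with −9 where >9): 4 2 1 8 2 1 1 4 → sum 23
  kept as-is: 3 6 9 7 6 5 1 → sum 37
Total = 23 + 37 = 60.
Check digit = (10 − (60 mod 10)) mod 10 = 0.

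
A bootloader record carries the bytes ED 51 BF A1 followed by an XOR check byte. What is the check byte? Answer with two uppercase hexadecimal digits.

XOR the bytes together:
  start with 0xED
  0xED ⊕ 0x51 = 0xBC
  0xBC ⊕ 0xBF = 0x03
  0x03 ⊕ 0xA1 = 0xA2

A2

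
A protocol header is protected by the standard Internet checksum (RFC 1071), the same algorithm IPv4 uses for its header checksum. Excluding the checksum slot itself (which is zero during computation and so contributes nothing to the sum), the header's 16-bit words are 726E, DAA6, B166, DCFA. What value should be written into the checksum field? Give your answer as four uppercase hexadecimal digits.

One's-complement addition (fold any carry out of bit 15 back into bit 0):
  0x726E + 0xDAA6 = 0x14D14 → wrap carry → 0x4D15
  0x4D15 + 0xB166 = 0x0FE7B
  0xFE7B + 0xDCFA = 0x1DB75 → wrap carry → 0xDB76
One's-complement sum = 0xDB76.
Checksum = ~0xDB76 & 0xFFFF = 0x2489.

2489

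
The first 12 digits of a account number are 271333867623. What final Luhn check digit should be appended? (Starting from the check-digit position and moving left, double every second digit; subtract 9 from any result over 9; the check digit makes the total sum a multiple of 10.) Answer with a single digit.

8

Partial digits right→left: 3 2 6 7 6 8 3 3 3 1 7 2
Double every second digit counting from the check-digit position (so the 1st, 3rd, 5th, ... of the partial from the right).
  doubled (with −9 where >9): 6 3 3 6 6 5 → sum 29
  kept as-is: 2 7 8 3 1 2 → sum 23
Total = 29 + 23 = 52.
Check digit = (10 − (52 mod 10)) mod 10 = 8.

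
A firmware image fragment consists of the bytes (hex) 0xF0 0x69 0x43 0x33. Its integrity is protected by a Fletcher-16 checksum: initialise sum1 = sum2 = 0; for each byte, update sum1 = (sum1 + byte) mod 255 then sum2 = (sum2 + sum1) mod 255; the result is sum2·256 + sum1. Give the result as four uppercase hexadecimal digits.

Running sums (mod 255):
  after byte 0 (0xF0): sum1=240, sum2=240
  after byte 1 (0x69): sum1=90, sum2=75
  after byte 2 (0x43): sum1=157, sum2=232
  after byte 3 (0x33): sum1=208, sum2=185
Checksum = sum2·256 + sum1 = 185·256 + 208 = 47568 = 0xB9D0.

B9D0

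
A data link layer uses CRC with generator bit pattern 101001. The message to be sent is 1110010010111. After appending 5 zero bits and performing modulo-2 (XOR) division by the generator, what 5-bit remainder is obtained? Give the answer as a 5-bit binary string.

Append 5 zeros: 111001001011100000. Divide by 101001 (XOR where the leading bit is 1):
  pos 0: 111001 XOR 101001 = 010000
  pos 1: 100000 XOR 101001 = 001001
  pos 3: 100101 XOR 101001 = 001100
  pos 5: 110001 XOR 101001 = 011000
  pos 6: 110001 XOR 101001 = 011000
  pos 7: 110001 XOR 101001 = 011000
  pos 8: 110000 XOR 101001 = 011001
  pos 9: 110010 XOR 101001 = 011011
  pos 10: 110110 XOR 101001 = 011111
  pos 11: 111110 XOR 101001 = 010111
  pos 12: 101110 XOR 101001 = 000111
Remainder (last 5 bits) = 00111. This is the CRC / FCS.

00111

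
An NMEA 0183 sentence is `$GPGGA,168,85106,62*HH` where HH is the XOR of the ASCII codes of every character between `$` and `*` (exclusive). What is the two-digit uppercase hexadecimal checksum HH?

XOR the ASCII codes of the payload characters:
  'G' = 0x47 → acc = 0x47
  'P' = 0x50 → acc = 0x17
  'G' = 0x47 → acc = 0x50
  'G' = 0x47 → acc = 0x17
  'A' = 0x41 → acc = 0x56
  ',' = 0x2C → acc = 0x7A
  '1' = 0x31 → acc = 0x4B
  '6' = 0x36 → acc = 0x7D
  '8' = 0x38 → acc = 0x45
  ',' = 0x2C → acc = 0x69
  '8' = 0x38 → acc = 0x51
  '5' = 0x35 → acc = 0x64
  '1' = 0x31 → acc = 0x55
  '0' = 0x30 → acc = 0x65
  '6' = 0x36 → acc = 0x53
  ',' = 0x2C → acc = 0x7F
  '6' = 0x36 → acc = 0x49
  '2' = 0x32 → acc = 0x7B
Checksum = 0x7B.

7B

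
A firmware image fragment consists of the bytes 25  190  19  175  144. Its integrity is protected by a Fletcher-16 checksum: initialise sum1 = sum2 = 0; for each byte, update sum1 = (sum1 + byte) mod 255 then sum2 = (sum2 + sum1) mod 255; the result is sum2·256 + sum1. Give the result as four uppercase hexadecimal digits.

Running sums (mod 255):
  after byte 0 (25): sum1=25, sum2=25
  after byte 1 (190): sum1=215, sum2=240
  after byte 2 (19): sum1=234, sum2=219
  after byte 3 (175): sum1=154, sum2=118
  after byte 4 (144): sum1=43, sum2=161
Checksum = sum2·256 + sum1 = 161·256 + 43 = 41259 = 0xA12B.

A12B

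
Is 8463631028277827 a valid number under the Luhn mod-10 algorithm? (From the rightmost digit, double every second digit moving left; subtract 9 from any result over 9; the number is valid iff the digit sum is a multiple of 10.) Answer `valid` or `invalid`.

invalid

From the right, keep odd positions and double even positions (subtract 9 from any doubled value over 9):
  doubled (positions 2,4,...): 4 5 4 4 2 3 3 7 → sum 32
  kept (positions 1,3,...): 7 8 7 8 0 3 3 4 → sum 40
Total = 72.
72 mod 10 = 2, so the number is invalid.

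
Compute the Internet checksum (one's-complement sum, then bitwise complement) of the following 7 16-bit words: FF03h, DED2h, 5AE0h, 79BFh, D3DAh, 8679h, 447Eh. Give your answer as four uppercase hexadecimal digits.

AEB6

One's-complement addition (fold any carry out of bit 15 back into bit 0):
  0xFF03 + 0xDED2 = 0x1DDD5 → wrap carry → 0xDDD6
  0xDDD6 + 0x5AE0 = 0x138B6 → wrap carry → 0x38B7
  0x38B7 + 0x79BF = 0x0B276
  0xB276 + 0xD3DA = 0x18650 → wrap carry → 0x8651
  0x8651 + 0x8679 = 0x10CCA → wrap carry → 0x0CCB
  0x0CCB + 0x447E = 0x05149
One's-complement sum = 0x5149.
Checksum = ~0x5149 & 0xFFFF = 0xAEB6.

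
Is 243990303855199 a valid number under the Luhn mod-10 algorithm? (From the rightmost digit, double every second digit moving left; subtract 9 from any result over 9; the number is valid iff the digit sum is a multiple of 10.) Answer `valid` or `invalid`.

From the right, keep odd positions and double even positions (subtract 9 from any doubled value over 9):
  doubled (positions 2,4,...): 9 1 7 0 0 9 8 → sum 34
  kept (positions 1,3,...): 9 1 5 3 3 9 3 2 → sum 35
Total = 69.
69 mod 10 = 9, so the number is invalid.

invalid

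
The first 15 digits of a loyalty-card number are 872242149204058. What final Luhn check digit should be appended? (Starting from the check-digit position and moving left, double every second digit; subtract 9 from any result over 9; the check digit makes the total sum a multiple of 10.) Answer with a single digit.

Partial digits right→left: 8 5 0 4 0 2 9 4 1 2 4 2 2 7 8
Double every second digit counting from the check-digit position (so the 1st, 3rd, 5th, ... of the partial from the right).
  doubled (with −9 where >9): 7 0 0 9 2 8 4 7 → sum 37
  kept as-is: 5 4 2 4 2 2 7 → sum 26
Total = 37 + 26 = 63.
Check digit = (10 − (63 mod 10)) mod 10 = 7.

7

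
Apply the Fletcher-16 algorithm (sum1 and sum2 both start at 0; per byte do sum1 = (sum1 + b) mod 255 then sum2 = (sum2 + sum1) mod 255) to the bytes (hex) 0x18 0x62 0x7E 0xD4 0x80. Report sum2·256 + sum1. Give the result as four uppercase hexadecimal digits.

A74E

Running sums (mod 255):
  after byte 0 (0x18): sum1=24, sum2=24
  after byte 1 (0x62): sum1=122, sum2=146
  after byte 2 (0x7E): sum1=248, sum2=139
  after byte 3 (0xD4): sum1=205, sum2=89
  after byte 4 (0x80): sum1=78, sum2=167
Checksum = sum2·256 + sum1 = 167·256 + 78 = 42830 = 0xA74E.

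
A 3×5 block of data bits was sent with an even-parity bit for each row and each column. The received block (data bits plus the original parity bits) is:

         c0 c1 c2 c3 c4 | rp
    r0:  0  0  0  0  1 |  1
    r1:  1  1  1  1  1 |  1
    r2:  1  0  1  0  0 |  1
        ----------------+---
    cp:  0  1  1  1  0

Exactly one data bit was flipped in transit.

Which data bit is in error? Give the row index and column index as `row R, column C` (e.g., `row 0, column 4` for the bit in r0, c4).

Recompute each row's even parity and compare to rp:
  r0: data parity 1, sent rp 1 → ok
  r1: data parity 1, sent rp 1 → ok
  r2: data parity 0, sent rp 1 → mismatch
Recompute each column's even parity and compare to cp:
  c0: data parity 0, sent cp 0 → ok
  c1: data parity 1, sent cp 1 → ok
  c2: data parity 0, sent cp 1 → mismatch
  c3: data parity 1, sent cp 1 → ok
  c4: data parity 0, sent cp 0 → ok
Exactly one row (r2) and one column (c2) fail → the flipped bit is at their intersection.

row 2, column 2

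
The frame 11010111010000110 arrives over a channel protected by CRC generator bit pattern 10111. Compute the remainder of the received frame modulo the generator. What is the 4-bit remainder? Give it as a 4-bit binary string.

0001

Modulo-2 division of 11010111010000110 by 10111:
  pos 0: 11010 XOR 10111 = 01101
  pos 1: 11011 XOR 10111 = 01100
  pos 2: 11001 XOR 10111 = 01110
  pos 3: 11101 XOR 10111 = 01010
  pos 4: 10100 XOR 10111 = 00011
  pos 7: 11100 XOR 10111 = 01011
  pos 8: 10110 XOR 10111 = 00001
  pos 12: 10110 XOR 10111 = 00001
Remainder = 0001 (nonzero — an error is detected).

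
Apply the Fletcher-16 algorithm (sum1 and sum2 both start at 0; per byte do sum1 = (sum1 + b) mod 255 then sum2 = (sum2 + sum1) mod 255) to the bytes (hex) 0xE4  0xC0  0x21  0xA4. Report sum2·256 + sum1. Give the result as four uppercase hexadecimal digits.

BC6B

Running sums (mod 255):
  after byte 0 (0xE4): sum1=228, sum2=228
  after byte 1 (0xC0): sum1=165, sum2=138
  after byte 2 (0x21): sum1=198, sum2=81
  after byte 3 (0xA4): sum1=107, sum2=188
Checksum = sum2·256 + sum1 = 188·256 + 107 = 48235 = 0xBC6B.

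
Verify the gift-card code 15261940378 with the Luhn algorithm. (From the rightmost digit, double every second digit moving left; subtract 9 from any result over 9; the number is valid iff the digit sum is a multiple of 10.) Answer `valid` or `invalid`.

invalid

From the right, keep odd positions and double even positions (subtract 9 from any doubled value over 9):
  doubled (positions 2,4,...): 5 0 9 3 1 → sum 18
  kept (positions 1,3,...): 8 3 4 1 2 1 → sum 19
Total = 37.
37 mod 10 = 7, so the number is invalid.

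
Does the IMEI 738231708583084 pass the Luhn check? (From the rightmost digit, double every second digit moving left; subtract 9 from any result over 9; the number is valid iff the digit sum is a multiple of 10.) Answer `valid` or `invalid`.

invalid

From the right, keep odd positions and double even positions (subtract 9 from any doubled value over 9):
  doubled (positions 2,4,...): 7 6 1 0 2 4 6 → sum 26
  kept (positions 1,3,...): 4 0 8 8 7 3 8 7 → sum 45
Total = 71.
71 mod 10 = 1, so the number is invalid.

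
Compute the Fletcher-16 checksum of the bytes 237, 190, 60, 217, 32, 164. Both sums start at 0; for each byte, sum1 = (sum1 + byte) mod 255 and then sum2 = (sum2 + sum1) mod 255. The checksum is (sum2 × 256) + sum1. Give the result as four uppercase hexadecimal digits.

Running sums (mod 255):
  after byte 0 (237): sum1=237, sum2=237
  after byte 1 (190): sum1=172, sum2=154
  after byte 2 (60): sum1=232, sum2=131
  after byte 3 (217): sum1=194, sum2=70
  after byte 4 (32): sum1=226, sum2=41
  after byte 5 (164): sum1=135, sum2=176
Checksum = sum2·256 + sum1 = 176·256 + 135 = 45191 = 0xB087.

B087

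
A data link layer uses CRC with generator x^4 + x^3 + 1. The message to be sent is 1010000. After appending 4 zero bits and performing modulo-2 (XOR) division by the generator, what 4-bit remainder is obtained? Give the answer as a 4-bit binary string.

0100

Append 4 zeros: 10100000000. Divide by 11001 (XOR where the leading bit is 1):
  pos 0: 10100 XOR 11001 = 01101
  pos 1: 11010 XOR 11001 = 00011
  pos 4: 11000 XOR 11001 = 00001
Remainder (last 4 bits) = 0100. This is the CRC / FCS.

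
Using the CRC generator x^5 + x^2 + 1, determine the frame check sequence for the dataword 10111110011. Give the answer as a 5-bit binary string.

Append 5 zeros: 1011111001100000. Divide by 100101 (XOR where the leading bit is 1):
  pos 0: 101111 XOR 100101 = 001010
  pos 2: 101010 XOR 100101 = 001111
  pos 4: 111101 XOR 100101 = 011000
  pos 5: 110001 XOR 100101 = 010100
  pos 6: 101000 XOR 100101 = 001101
  pos 8: 110100 XOR 100101 = 010001
  pos 9: 100010 XOR 100101 = 000111
Remainder (last 5 bits) = 01110. This is the CRC / FCS.

01110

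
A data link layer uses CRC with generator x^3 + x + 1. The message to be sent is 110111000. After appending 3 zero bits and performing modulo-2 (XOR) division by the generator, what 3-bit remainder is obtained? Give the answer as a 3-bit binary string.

011

Append 3 zeros: 110111000000. Divide by 1011 (XOR where the leading bit is 1):
  pos 0: 1101 XOR 1011 = 0110
  pos 1: 1101 XOR 1011 = 0110
  pos 2: 1101 XOR 1011 = 0110
  pos 3: 1100 XOR 1011 = 0111
  pos 4: 1110 XOR 1011 = 0101
  pos 5: 1010 XOR 1011 = 0001
  pos 8: 1000 XOR 1011 = 0011
Remainder (last 3 bits) = 011. This is the CRC / FCS.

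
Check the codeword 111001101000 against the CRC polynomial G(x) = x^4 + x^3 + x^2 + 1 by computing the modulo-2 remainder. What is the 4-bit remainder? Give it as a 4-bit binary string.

0000

Modulo-2 division of 111001101000 by 11101:
  pos 0: 11100 XOR 11101 = 00001
  pos 4: 11101 XOR 11101 = 00000
Remainder = 0000 (zero — the frame passes the CRC check).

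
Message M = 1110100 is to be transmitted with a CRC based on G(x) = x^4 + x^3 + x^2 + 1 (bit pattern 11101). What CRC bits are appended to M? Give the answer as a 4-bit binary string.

Append 4 zeros: 11101000000. Divide by 11101 (XOR where the leading bit is 1):
  pos 0: 11101 XOR 11101 = 00000
Remainder (last 4 bits) = 0000. This is the CRC / FCS.

0000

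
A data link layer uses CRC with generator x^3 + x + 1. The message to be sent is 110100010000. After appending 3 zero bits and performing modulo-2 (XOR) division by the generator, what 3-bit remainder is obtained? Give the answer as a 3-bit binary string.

011

Append 3 zeros: 110100010000000. Divide by 1011 (XOR where the leading bit is 1):
  pos 0: 1101 XOR 1011 = 0110
  pos 1: 1100 XOR 1011 = 0111
  pos 2: 1110 XOR 1011 = 0101
  pos 3: 1010 XOR 1011 = 0001
  pos 6: 1100 XOR 1011 = 0111
  pos 7: 1110 XOR 1011 = 0101
  pos 8: 1010 XOR 1011 = 0001
  pos 11: 1000 XOR 1011 = 0011
Remainder (last 3 bits) = 011. This is the CRC / FCS.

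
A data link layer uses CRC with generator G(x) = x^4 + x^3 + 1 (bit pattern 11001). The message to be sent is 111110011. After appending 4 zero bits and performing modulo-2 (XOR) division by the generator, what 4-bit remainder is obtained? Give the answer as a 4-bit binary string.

Append 4 zeros: 1111100110000. Divide by 11001 (XOR where the leading bit is 1):
  pos 0: 11111 XOR 11001 = 00110
  pos 2: 11000 XOR 11001 = 00001
  pos 6: 11100 XOR 11001 = 00101
  pos 8: 10100 XOR 11001 = 01101
Remainder (last 4 bits) = 1101. This is the CRC / FCS.

1101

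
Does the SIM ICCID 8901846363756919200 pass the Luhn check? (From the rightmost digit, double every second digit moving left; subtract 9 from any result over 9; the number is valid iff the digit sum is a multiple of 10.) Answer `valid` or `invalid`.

From the right, keep odd positions and double even positions (subtract 9 from any doubled value over 9):
  doubled (positions 2,4,...): 0 9 9 1 6 6 8 2 9 → sum 50
  kept (positions 1,3,...): 0 2 1 6 7 6 6 8 0 8 → sum 44
Total = 94.
94 mod 10 = 4, so the number is invalid.

invalid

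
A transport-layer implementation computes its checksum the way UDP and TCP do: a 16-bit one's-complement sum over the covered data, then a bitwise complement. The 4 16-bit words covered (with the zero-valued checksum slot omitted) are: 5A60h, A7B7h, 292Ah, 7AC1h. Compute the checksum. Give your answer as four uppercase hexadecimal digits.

59FC

One's-complement addition (fold any carry out of bit 15 back into bit 0):
  0x5A60 + 0xA7B7 = 0x10217 → wrap carry → 0x0218
  0x0218 + 0x292A = 0x02B42
  0x2B42 + 0x7AC1 = 0x0A603
One's-complement sum = 0xA603.
Checksum = ~0xA603 & 0xFFFF = 0x59FC.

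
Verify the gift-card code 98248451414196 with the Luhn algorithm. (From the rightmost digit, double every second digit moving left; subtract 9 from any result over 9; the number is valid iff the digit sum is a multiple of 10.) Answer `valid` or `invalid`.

invalid

From the right, keep odd positions and double even positions (subtract 9 from any doubled value over 9):
  doubled (positions 2,4,...): 9 8 8 1 7 4 9 → sum 46
  kept (positions 1,3,...): 6 1 1 1 4 4 8 → sum 25
Total = 71.
71 mod 10 = 1, so the number is invalid.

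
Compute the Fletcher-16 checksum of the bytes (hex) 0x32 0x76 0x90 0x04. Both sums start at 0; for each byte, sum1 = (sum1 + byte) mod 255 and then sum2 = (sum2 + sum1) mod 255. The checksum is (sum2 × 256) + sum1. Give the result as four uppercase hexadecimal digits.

513D

Running sums (mod 255):
  after byte 0 (0x32): sum1=50, sum2=50
  after byte 1 (0x76): sum1=168, sum2=218
  after byte 2 (0x90): sum1=57, sum2=20
  after byte 3 (0x04): sum1=61, sum2=81
Checksum = sum2·256 + sum1 = 81·256 + 61 = 20797 = 0x513D.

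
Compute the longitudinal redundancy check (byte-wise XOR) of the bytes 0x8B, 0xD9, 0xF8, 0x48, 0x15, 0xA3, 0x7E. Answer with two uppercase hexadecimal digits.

2A

XOR the bytes together:
  start with 0x8B
  0x8B ⊕ 0xD9 = 0x52
  0x52 ⊕ 0xF8 = 0xAA
  0xAA ⊕ 0x48 = 0xE2
  0xE2 ⊕ 0x15 = 0xF7
  0xF7 ⊕ 0xA3 = 0x54
  0x54 ⊕ 0x7E = 0x2A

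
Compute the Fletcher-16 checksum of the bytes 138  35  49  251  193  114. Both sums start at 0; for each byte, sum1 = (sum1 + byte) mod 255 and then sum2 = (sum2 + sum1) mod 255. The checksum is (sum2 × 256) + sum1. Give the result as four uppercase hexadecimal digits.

Running sums (mod 255):
  after byte 0 (138): sum1=138, sum2=138
  after byte 1 (35): sum1=173, sum2=56
  after byte 2 (49): sum1=222, sum2=23
  after byte 3 (251): sum1=218, sum2=241
  after byte 4 (193): sum1=156, sum2=142
  after byte 5 (114): sum1=15, sum2=157
Checksum = sum2·256 + sum1 = 157·256 + 15 = 40207 = 0x9D0F.

9D0F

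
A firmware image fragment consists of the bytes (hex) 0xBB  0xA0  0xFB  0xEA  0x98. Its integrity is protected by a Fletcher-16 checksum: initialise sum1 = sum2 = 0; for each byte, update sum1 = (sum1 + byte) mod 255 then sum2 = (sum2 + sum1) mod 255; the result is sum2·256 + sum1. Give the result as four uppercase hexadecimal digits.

8FDB

Running sums (mod 255):
  after byte 0 (0xBB): sum1=187, sum2=187
  after byte 1 (0xA0): sum1=92, sum2=24
  after byte 2 (0xFB): sum1=88, sum2=112
  after byte 3 (0xEA): sum1=67, sum2=179
  after byte 4 (0x98): sum1=219, sum2=143
Checksum = sum2·256 + sum1 = 143·256 + 219 = 36827 = 0x8FDB.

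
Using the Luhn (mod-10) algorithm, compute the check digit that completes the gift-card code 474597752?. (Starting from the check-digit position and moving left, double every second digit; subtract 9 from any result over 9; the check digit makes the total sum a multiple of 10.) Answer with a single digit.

2

Partial digits right→left: 2 5 7 7 9 5 4 7 4
Double every second digit counting from the check-digit position (so the 1st, 3rd, 5th, ... of the partial from the right).
  doubled (with −9 where >9): 4 5 9 8 8 → sum 34
  kept as-is: 5 7 5 7 → sum 24
Total = 34 + 24 = 58.
Check digit = (10 − (58 mod 10)) mod 10 = 2.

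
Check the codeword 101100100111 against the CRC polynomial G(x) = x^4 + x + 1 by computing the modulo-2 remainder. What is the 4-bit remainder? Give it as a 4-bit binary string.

0000

Modulo-2 division of 101100100111 by 10011:
  pos 0: 10110 XOR 10011 = 00101
  pos 2: 10101 XOR 10011 = 00110
  pos 4: 11000 XOR 10011 = 01011
  pos 5: 10111 XOR 10011 = 00100
  pos 7: 10011 XOR 10011 = 00000
Remainder = 0000 (zero — the frame passes the CRC check).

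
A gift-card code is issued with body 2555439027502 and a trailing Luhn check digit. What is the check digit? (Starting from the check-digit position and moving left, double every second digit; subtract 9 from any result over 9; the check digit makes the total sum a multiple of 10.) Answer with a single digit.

9

Partial digits right→left: 2 0 5 7 2 0 9 3 4 5 5 5 2
Double every second digit counting from the check-digit position (so the 1st, 3rd, 5th, ... of the partial from the right).
  doubled (with −9 where >9): 4 1 4 9 8 1 4 → sum 31
  kept as-is: 0 7 0 3 5 5 → sum 20
Total = 31 + 20 = 51.
Check digit = (10 − (51 mod 10)) mod 10 = 9.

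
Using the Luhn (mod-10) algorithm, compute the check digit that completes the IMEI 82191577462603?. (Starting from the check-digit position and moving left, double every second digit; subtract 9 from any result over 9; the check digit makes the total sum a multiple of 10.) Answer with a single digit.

6

Partial digits right→left: 3 0 6 2 6 4 7 7 5 1 9 1 2 8
Double every second digit counting from the check-digit position (so the 1st, 3rd, 5th, ... of the partial from the right).
  doubled (with −9 where >9): 6 3 3 5 1 9 4 → sum 31
  kept as-is: 0 2 4 7 1 1 8 → sum 23
Total = 31 + 23 = 54.
Check digit = (10 − (54 mod 10)) mod 10 = 6.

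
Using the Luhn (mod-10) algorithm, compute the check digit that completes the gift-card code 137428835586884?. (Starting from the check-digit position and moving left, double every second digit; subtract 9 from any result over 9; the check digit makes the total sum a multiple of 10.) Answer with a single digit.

2

Partial digits right→left: 4 8 8 6 8 5 5 3 8 8 2 4 7 3 1
Double every second digit counting from the check-digit position (so the 1st, 3rd, 5th, ... of the partial from the right).
  doubled (with −9 where >9): 8 7 7 1 7 4 5 2 → sum 41
  kept as-is: 8 6 5 3 8 4 3 → sum 37
Total = 41 + 37 = 78.
Check digit = (10 − (78 mod 10)) mod 10 = 2.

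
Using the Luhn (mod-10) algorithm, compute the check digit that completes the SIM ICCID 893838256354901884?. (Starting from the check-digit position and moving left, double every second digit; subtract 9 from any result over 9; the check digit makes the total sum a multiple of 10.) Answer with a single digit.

2

Partial digits right→left: 4 8 8 1 0 9 4 5 3 6 5 2 8 3 8 3 9 8
Double every second digit counting from the check-digit position (so the 1st, 3rd, 5th, ... of the partial from the right).
  doubled (with −9 where >9): 8 7 0 8 6 1 7 7 9 → sum 53
  kept as-is: 8 1 9 5 6 2 3 3 8 → sum 45
Total = 53 + 45 = 98.
Check digit = (10 − (98 mod 10)) mod 10 = 2.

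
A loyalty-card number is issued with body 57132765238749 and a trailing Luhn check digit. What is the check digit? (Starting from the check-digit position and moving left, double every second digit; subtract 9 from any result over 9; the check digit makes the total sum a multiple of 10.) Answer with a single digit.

Partial digits right→left: 9 4 7 8 3 2 5 6 7 2 3 1 7 5
Double every second digit counting from the check-digit position (so the 1st, 3rd, 5th, ... of the partial from the right).
  doubled (with −9 where >9): 9 5 6 1 5 6 5 → sum 37
  kept as-is: 4 8 2 6 2 1 5 → sum 28
Total = 37 + 28 = 65.
Check digit = (10 − (65 mod 10)) mod 10 = 5.

5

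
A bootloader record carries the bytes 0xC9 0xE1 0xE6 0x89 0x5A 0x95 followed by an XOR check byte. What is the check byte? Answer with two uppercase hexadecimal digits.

88

XOR the bytes together:
  start with 0xC9
  0xC9 ⊕ 0xE1 = 0x28
  0x28 ⊕ 0xE6 = 0xCE
  0xCE ⊕ 0x89 = 0x47
  0x47 ⊕ 0x5A = 0x1D
  0x1D ⊕ 0x95 = 0x88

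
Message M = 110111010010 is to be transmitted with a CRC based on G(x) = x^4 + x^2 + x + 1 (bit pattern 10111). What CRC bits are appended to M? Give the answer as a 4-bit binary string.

Append 4 zeros: 1101110100100000. Divide by 10111 (XOR where the leading bit is 1):
  pos 0: 11011 XOR 10111 = 01100
  pos 1: 11001 XOR 10111 = 01110
  pos 2: 11100 XOR 10111 = 01011
  pos 3: 10111 XOR 10111 = 00000
  pos 10: 10000 XOR 10111 = 00111
Remainder (last 4 bits) = 1110. This is the CRC / FCS.

1110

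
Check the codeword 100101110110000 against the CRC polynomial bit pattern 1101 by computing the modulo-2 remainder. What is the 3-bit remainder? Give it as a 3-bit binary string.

Modulo-2 division of 100101110110000 by 1101:
  pos 0: 1001 XOR 1101 = 0100
  pos 1: 1000 XOR 1101 = 0101
  pos 2: 1011 XOR 1101 = 0110
  pos 3: 1101 XOR 1101 = 0000
  pos 7: 1011 XOR 1101 = 0110
  pos 8: 1100 XOR 1101 = 0001
  pos 11: 1000 XOR 1101 = 0101
Remainder = 101 (nonzero — an error is detected).

101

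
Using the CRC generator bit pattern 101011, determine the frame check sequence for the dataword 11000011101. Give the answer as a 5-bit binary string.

01010

Append 5 zeros: 1100001110100000. Divide by 101011 (XOR where the leading bit is 1):
  pos 0: 110000 XOR 101011 = 011011
  pos 1: 110111 XOR 101011 = 011100
  pos 2: 111001 XOR 101011 = 010010
  pos 3: 100101 XOR 101011 = 001110
  pos 5: 111001 XOR 101011 = 010010
  pos 6: 100100 XOR 101011 = 001111
  pos 8: 111100 XOR 101011 = 010111
  pos 9: 101110 XOR 101011 = 000101
Remainder (last 5 bits) = 01010. This is the CRC / FCS.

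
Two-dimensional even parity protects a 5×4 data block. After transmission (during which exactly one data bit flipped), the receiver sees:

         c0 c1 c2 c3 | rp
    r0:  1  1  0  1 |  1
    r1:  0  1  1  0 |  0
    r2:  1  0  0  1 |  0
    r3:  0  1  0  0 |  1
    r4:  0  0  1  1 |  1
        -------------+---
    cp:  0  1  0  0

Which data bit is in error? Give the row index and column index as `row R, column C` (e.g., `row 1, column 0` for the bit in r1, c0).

row 4, column 3

Recompute each row's even parity and compare to rp:
  r0: data parity 1, sent rp 1 → ok
  r1: data parity 0, sent rp 0 → ok
  r2: data parity 0, sent rp 0 → ok
  r3: data parity 1, sent rp 1 → ok
  r4: data parity 0, sent rp 1 → mismatch
Recompute each column's even parity and compare to cp:
  c0: data parity 0, sent cp 0 → ok
  c1: data parity 1, sent cp 1 → ok
  c2: data parity 0, sent cp 0 → ok
  c3: data parity 1, sent cp 0 → mismatch
Exactly one row (r4) and one column (c3) fail → the flipped bit is at their intersection.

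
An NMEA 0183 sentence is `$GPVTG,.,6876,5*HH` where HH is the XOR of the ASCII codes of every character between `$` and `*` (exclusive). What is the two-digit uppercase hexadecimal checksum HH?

XOR the ASCII codes of the payload characters:
  'G' = 0x47 → acc = 0x47
  'P' = 0x50 → acc = 0x17
  'V' = 0x56 → acc = 0x41
  'T' = 0x54 → acc = 0x15
  'G' = 0x47 → acc = 0x52
  ',' = 0x2C → acc = 0x7E
  '.' = 0x2E → acc = 0x50
  ',' = 0x2C → acc = 0x7C
  '6' = 0x36 → acc = 0x4A
  '8' = 0x38 → acc = 0x72
  '7' = 0x37 → acc = 0x45
  '6' = 0x36 → acc = 0x73
  ',' = 0x2C → acc = 0x5F
  '5' = 0x35 → acc = 0x6A
Checksum = 0x6A.

6A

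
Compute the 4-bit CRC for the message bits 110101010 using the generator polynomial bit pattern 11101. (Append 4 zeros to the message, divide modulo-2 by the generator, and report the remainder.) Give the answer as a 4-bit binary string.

Append 4 zeros: 1101010100000. Divide by 11101 (XOR where the leading bit is 1):
  pos 0: 11010 XOR 11101 = 00111
  pos 2: 11110 XOR 11101 = 00011
  pos 5: 11100 XOR 11101 = 00001
Remainder (last 4 bits) = 1000. This is the CRC / FCS.

1000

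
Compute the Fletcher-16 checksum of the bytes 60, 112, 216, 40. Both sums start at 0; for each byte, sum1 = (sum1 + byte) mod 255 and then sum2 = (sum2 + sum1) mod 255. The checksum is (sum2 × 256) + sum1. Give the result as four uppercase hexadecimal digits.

1CAD

Running sums (mod 255):
  after byte 0 (60): sum1=60, sum2=60
  after byte 1 (112): sum1=172, sum2=232
  after byte 2 (216): sum1=133, sum2=110
  after byte 3 (40): sum1=173, sum2=28
Checksum = sum2·256 + sum1 = 28·256 + 173 = 7341 = 0x1CAD.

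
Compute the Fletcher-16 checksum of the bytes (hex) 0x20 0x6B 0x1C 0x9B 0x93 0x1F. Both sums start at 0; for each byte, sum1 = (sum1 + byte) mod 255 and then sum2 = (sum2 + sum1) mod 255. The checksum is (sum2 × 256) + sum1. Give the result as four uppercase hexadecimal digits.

63F5

Running sums (mod 255):
  after byte 0 (0x20): sum1=32, sum2=32
  after byte 1 (0x6B): sum1=139, sum2=171
  after byte 2 (0x1C): sum1=167, sum2=83
  after byte 3 (0x9B): sum1=67, sum2=150
  after byte 4 (0x93): sum1=214, sum2=109
  after byte 5 (0x1F): sum1=245, sum2=99
Checksum = sum2·256 + sum1 = 99·256 + 245 = 25589 = 0x63F5.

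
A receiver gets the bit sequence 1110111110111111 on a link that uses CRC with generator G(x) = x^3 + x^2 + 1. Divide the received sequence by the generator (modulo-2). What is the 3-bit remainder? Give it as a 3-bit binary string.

110

Modulo-2 division of 1110111110111111 by 1101:
  pos 0: 1110 XOR 1101 = 0011
  pos 2: 1111 XOR 1101 = 0010
  pos 4: 1011 XOR 1101 = 0110
  pos 5: 1101 XOR 1101 = 0000
  pos 10: 1111 XOR 1101 = 0010
  pos 12: 1011 XOR 1101 = 0110
Remainder = 110 (nonzero — an error is detected).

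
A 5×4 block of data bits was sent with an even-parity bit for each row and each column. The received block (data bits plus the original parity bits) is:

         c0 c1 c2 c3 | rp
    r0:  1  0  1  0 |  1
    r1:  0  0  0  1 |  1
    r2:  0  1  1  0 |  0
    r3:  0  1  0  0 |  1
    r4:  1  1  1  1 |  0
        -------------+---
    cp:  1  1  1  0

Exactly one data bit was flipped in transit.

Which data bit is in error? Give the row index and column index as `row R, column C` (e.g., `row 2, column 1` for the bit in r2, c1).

row 0, column 0

Recompute each row's even parity and compare to rp:
  r0: data parity 0, sent rp 1 → mismatch
  r1: data parity 1, sent rp 1 → ok
  r2: data parity 0, sent rp 0 → ok
  r3: data parity 1, sent rp 1 → ok
  r4: data parity 0, sent rp 0 → ok
Recompute each column's even parity and compare to cp:
  c0: data parity 0, sent cp 1 → mismatch
  c1: data parity 1, sent cp 1 → ok
  c2: data parity 1, sent cp 1 → ok
  c3: data parity 0, sent cp 0 → ok
Exactly one row (r0) and one column (c0) fail → the flipped bit is at their intersection.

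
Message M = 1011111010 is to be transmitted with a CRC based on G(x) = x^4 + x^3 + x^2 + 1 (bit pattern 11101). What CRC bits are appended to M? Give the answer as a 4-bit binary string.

Append 4 zeros: 10111110100000. Divide by 11101 (XOR where the leading bit is 1):
  pos 0: 10111 XOR 11101 = 01010
  pos 1: 10101 XOR 11101 = 01000
  pos 2: 10001 XOR 11101 = 01100
  pos 3: 11000 XOR 11101 = 00101
  pos 5: 10110 XOR 11101 = 01011
  pos 6: 10110 XOR 11101 = 01011
  pos 7: 10110 XOR 11101 = 01011
  pos 8: 10110 XOR 11101 = 01011
  pos 9: 10110 XOR 11101 = 01011
Remainder (last 4 bits) = 1011. This is the CRC / FCS.

1011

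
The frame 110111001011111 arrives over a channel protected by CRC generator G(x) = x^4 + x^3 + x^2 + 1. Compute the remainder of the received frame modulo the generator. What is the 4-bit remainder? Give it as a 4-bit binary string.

0010

Modulo-2 division of 110111001011111 by 11101:
  pos 0: 11011 XOR 11101 = 00110
  pos 2: 11010 XOR 11101 = 00111
  pos 4: 11101 XOR 11101 = 00000
  pos 10: 11111 XOR 11101 = 00010
Remainder = 0010 (nonzero — an error is detected).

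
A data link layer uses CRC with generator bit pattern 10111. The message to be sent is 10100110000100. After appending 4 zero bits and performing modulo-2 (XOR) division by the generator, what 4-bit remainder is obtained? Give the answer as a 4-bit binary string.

Append 4 zeros: 101001100001000000. Divide by 10111 (XOR where the leading bit is 1):
  pos 0: 10100 XOR 10111 = 00011
  pos 3: 11110 XOR 10111 = 01001
  pos 4: 10010 XOR 10111 = 00101
  pos 6: 10100 XOR 10111 = 00011
  pos 9: 11100 XOR 10111 = 01011
  pos 10: 10110 XOR 10111 = 00001
Remainder (last 4 bits) = 1000. This is the CRC / FCS.

1000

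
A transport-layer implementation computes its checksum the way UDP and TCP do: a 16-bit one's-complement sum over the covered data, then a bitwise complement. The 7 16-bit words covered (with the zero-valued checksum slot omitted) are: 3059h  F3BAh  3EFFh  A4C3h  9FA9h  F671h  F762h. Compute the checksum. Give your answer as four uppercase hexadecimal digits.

One's-complement addition (fold any carry out of bit 15 back into bit 0):
  0x3059 + 0xF3BA = 0x12413 → wrap carry → 0x2414
  0x2414 + 0x3EFF = 0x06313
  0x6313 + 0xA4C3 = 0x107D6 → wrap carry → 0x07D7
  0x07D7 + 0x9FA9 = 0x0A780
  0xA780 + 0xF671 = 0x19DF1 → wrap carry → 0x9DF2
  0x9DF2 + 0xF762 = 0x19554 → wrap carry → 0x9555
One's-complement sum = 0x9555.
Checksum = ~0x9555 & 0xFFFF = 0x6AAA.

6AAA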